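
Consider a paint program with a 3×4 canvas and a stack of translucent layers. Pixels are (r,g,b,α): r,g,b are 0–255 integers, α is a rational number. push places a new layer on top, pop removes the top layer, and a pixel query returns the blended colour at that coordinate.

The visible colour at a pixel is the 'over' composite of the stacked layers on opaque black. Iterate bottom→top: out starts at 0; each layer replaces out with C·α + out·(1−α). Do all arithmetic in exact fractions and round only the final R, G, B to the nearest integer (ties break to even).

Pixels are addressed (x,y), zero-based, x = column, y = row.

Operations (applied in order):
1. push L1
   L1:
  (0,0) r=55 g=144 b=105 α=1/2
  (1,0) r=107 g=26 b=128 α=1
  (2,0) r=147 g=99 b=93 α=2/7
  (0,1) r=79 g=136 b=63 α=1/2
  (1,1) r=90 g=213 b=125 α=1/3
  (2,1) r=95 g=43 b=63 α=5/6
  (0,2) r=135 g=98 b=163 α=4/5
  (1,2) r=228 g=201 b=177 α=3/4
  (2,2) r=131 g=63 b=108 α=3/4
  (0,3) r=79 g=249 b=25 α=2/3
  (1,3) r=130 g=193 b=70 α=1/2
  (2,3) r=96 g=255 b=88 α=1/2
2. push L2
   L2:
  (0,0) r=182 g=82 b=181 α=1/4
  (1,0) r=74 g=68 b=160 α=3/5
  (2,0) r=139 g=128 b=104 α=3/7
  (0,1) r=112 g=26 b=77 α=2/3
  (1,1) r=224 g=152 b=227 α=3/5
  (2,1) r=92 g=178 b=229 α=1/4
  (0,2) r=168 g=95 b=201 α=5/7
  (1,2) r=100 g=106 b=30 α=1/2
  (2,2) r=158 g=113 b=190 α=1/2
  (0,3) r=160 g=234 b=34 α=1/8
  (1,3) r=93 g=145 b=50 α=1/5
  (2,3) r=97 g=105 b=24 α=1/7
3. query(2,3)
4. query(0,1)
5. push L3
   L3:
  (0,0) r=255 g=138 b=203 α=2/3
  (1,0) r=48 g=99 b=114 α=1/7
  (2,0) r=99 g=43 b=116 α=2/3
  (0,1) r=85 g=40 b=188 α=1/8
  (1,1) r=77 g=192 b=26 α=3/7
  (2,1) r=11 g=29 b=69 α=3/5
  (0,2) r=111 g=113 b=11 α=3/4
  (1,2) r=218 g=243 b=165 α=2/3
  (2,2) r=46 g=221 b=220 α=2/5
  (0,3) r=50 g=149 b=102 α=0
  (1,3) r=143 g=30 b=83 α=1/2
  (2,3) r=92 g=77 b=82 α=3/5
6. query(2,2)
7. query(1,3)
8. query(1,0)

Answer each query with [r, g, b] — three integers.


at x=2,y=3 over L1,L2:
after L1 α=1/2: [48, 255/2, 44]
after L2 α=1/7: [55, 870/7, 288/7]
= [55, 124, 41]

query (0,1) [L1,L2] — begin 0,0,0
+L1 (α=1/2) → [79/2, 68, 63/2]
+L2 (α=2/3) → [527/6, 40, 371/6]
= [88, 40, 62]

at x=2,y=2 over L1,L2,L3:
after L1 α=3/4: [393/4, 189/4, 81]
after L2 α=1/2: [1025/8, 641/8, 271/2]
after L3 α=2/5: [3811/40, 5459/40, 1693/10]
→ [95, 136, 169]

query (1,3) [L1,L2,L3] — begin 0,0,0
+L1 (α=1/2) → [65, 193/2, 35]
+L2 (α=1/5) → [353/5, 531/5, 38]
+L3 (α=1/2) → [534/5, 681/10, 121/2]
rounded: [107, 68, 60]

query (1,0) [L1,L2,L3] — begin 0,0,0
after L1 α=1: [107, 26, 128]
after L2 α=3/5: [436/5, 256/5, 736/5]
after L3 α=1/7: [408/5, 2031/35, 4986/35]
rounded: [82, 58, 142]


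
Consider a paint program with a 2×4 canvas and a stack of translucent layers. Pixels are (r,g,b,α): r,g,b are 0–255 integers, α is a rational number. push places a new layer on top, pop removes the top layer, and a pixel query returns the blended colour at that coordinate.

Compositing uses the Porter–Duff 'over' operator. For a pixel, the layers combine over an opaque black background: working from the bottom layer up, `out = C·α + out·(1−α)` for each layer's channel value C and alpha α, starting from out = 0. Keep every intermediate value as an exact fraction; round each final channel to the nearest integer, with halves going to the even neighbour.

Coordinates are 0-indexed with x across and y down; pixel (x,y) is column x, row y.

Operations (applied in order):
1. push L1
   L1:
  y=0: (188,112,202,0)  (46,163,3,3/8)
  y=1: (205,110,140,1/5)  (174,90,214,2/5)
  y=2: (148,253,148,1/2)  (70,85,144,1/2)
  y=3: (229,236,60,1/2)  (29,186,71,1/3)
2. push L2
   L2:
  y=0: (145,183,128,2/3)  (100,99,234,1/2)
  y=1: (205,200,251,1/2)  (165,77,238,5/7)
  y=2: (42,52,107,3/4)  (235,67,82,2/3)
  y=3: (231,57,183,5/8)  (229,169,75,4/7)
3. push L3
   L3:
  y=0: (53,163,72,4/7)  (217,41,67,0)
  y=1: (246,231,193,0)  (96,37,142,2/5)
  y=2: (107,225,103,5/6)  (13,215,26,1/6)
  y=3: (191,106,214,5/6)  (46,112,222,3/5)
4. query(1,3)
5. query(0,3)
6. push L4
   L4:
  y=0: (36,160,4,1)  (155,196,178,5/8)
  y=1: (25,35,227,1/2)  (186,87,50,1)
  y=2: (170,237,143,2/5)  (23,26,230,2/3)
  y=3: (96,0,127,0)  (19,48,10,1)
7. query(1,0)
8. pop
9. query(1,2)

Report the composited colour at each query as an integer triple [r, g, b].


(1,3) stack=L1,L2,L3; from [0,0,0]:
after L1 α=1/3: [29/3, 62, 71/3]
after L2 α=4/7: [135, 862/7, 53]
after L3 α=3/5: [408/5, 4076/35, 772/5]
→ [82, 116, 154]

(0,3) stack=L1,L2,L3; from [0,0,0]:
+L1 (α=1/2) → [229/2, 118, 30]
+L2 (α=5/8) → [2997/16, 639/8, 1005/8]
+L3 (α=5/6) → [18277/96, 4879/48, 9565/48]
rounded: [190, 102, 199]

(1,0) stack=L1,L2,L3,L4; from [0,0,0]:
+L1 (α=3/8) → [69/4, 489/8, 9/8]
+L2 (α=1/2) → [469/8, 1281/16, 1881/16]
+L3 (α=0) → [469/8, 1281/16, 1881/16]
+L4 (α=5/8) → [7607/64, 19523/128, 19883/128]
rounded: [119, 153, 155]

at x=1,y=2 over L1,L2,L3:
+L1 (α=1/2) → [35, 85/2, 72]
+L2 (α=2/3) → [505/3, 353/6, 236/3]
+L3 (α=1/6) → [1282/9, 3055/36, 629/9]
→ [142, 85, 70]


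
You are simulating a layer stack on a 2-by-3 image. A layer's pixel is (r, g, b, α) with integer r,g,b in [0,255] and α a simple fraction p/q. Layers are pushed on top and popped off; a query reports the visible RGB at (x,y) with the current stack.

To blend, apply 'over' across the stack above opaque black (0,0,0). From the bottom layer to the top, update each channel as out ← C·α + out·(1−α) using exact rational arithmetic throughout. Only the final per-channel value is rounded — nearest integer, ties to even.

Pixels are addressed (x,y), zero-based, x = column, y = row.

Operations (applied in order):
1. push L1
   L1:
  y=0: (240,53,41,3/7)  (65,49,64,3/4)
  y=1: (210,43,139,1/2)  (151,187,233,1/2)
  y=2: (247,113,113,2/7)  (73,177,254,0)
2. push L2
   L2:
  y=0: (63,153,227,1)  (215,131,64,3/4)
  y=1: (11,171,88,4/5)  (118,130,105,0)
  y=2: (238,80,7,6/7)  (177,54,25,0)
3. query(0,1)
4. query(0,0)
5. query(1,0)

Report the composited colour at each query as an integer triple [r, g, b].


query (0,1) [L1,L2] — begin 0,0,0
L1 α=1/2: [105, 43/2, 139/2]
L2 α=4/5: [149/5, 1411/10, 843/10]
rounded: [30, 141, 84]

query (0,0) [L1,L2] — begin 0,0,0
+L1 (α=3/7) → [720/7, 159/7, 123/7]
+L2 (α=1) → [63, 153, 227]
= [63, 153, 227]

at x=1,y=0 over L1,L2:
after L1 α=3/4: [195/4, 147/4, 48]
after L2 α=3/4: [2775/16, 1719/16, 60]
= [173, 107, 60]


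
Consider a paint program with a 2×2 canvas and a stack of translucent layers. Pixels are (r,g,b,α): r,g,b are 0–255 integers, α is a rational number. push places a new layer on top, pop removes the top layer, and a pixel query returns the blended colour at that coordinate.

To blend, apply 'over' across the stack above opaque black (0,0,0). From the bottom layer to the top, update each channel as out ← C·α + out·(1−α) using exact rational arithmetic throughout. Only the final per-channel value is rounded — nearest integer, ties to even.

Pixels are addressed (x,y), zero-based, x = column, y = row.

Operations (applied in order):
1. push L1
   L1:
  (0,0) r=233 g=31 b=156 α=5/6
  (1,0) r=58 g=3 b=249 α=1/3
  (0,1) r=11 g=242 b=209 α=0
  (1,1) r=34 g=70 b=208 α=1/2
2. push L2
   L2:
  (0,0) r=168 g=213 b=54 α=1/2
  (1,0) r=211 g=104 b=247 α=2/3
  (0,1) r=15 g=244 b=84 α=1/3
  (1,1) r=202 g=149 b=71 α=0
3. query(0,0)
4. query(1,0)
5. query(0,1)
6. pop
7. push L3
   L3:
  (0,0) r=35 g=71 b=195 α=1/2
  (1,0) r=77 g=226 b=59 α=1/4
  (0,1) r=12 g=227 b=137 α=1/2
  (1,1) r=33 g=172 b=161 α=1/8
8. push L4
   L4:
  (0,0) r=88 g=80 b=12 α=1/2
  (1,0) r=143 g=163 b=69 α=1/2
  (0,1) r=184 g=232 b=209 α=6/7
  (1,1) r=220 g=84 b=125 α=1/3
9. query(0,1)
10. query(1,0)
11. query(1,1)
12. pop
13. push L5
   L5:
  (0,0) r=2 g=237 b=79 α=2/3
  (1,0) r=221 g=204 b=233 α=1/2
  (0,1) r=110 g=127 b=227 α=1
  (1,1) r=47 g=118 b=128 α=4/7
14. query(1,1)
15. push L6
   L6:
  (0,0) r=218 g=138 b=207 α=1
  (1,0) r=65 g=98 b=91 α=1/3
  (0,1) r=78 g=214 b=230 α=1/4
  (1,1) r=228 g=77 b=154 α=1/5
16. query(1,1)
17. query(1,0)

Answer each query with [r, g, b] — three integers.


at x=0,y=0 over L1,L2:
L1 α=5/6: [1165/6, 155/6, 130]
L2 α=1/2: [2173/12, 1433/12, 92]
= [181, 119, 92]

query (1,0) [L1,L2] — begin 0,0,0
L1 α=1/3: [58/3, 1, 83]
L2 α=2/3: [1324/9, 209/3, 577/3]
→ [147, 70, 192]

(0,1) stack=L1,L2; from [0,0,0]:
+L1 (α=0) → [0, 0, 0]
+L2 (α=1/3) → [5, 244/3, 28]
→ [5, 81, 28]

query (0,1) [L1,L3,L4] — begin 0,0,0
L1 α=0: [0, 0, 0]
L3 α=1/2: [6, 227/2, 137/2]
L4 α=6/7: [1110/7, 3011/14, 2645/14]
= [159, 215, 189]

at x=1,y=0 over L1,L3,L4:
after L1 α=1/3: [58/3, 1, 83]
after L3 α=1/4: [135/4, 229/4, 77]
after L4 α=1/2: [707/8, 881/8, 73]
→ [88, 110, 73]

query (1,1) [L1,L3,L4] — begin 0,0,0
+L1 (α=1/2) → [17, 35, 104]
+L3 (α=1/8) → [19, 417/8, 889/8]
+L4 (α=1/3) → [86, 251/4, 463/4]
→ [86, 63, 116]

at x=1,y=1 over L1,L3,L5:
L1 α=1/2: [17, 35, 104]
L3 α=1/8: [19, 417/8, 889/8]
L5 α=4/7: [35, 5027/56, 6763/56]
= [35, 90, 121]

query (1,1) [L1,L3,L5,L6] — begin 0,0,0
L1 α=1/2: [17, 35, 104]
L3 α=1/8: [19, 417/8, 889/8]
L5 α=4/7: [35, 5027/56, 6763/56]
L6 α=1/5: [368/5, 1221/14, 8919/70]
= [74, 87, 127]

at x=1,y=0 over L1,L3,L5,L6:
+L1 (α=1/3) → [58/3, 1, 83]
+L3 (α=1/4) → [135/4, 229/4, 77]
+L5 (α=1/2) → [1019/8, 1045/8, 155]
+L6 (α=1/3) → [1279/12, 479/4, 401/3]
→ [107, 120, 134]


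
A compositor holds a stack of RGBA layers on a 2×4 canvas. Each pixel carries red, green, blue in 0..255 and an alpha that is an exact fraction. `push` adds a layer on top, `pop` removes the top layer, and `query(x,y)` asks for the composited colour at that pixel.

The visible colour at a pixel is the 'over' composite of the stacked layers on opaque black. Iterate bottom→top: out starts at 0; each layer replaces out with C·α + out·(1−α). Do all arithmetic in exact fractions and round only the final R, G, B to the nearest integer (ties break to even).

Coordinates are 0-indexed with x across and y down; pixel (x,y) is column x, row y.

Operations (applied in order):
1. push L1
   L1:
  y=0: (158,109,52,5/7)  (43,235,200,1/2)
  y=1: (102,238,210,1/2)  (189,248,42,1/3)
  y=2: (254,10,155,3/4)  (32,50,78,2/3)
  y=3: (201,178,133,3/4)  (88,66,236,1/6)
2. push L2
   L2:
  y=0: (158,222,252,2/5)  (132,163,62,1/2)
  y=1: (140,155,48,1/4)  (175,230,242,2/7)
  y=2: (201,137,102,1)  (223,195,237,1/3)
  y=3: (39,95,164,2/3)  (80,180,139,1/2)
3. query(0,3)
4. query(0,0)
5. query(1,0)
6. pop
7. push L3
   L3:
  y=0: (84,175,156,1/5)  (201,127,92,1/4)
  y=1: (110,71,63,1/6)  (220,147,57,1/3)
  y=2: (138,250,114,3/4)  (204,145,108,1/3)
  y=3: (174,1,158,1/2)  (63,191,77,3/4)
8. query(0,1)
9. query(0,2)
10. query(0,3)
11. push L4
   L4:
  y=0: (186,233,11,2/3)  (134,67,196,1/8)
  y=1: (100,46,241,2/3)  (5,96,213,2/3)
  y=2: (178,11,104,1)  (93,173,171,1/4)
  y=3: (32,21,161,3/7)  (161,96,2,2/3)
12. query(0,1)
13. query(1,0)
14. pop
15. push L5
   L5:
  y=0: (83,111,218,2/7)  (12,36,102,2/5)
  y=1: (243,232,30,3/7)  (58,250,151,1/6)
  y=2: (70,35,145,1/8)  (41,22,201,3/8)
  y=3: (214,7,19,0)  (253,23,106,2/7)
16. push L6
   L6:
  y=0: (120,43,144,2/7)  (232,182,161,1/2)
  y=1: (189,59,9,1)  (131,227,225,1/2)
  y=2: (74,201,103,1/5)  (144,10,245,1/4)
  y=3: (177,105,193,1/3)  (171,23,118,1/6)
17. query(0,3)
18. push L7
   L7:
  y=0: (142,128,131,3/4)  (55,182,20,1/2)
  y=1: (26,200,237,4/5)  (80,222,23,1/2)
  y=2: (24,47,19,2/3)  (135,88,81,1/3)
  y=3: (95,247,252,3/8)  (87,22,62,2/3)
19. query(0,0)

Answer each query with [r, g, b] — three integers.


at x=0,y=3 over L1,L2:
+L1 (α=3/4) → [603/4, 267/2, 399/4]
+L2 (α=2/3) → [305/4, 647/6, 1711/12]
= [76, 108, 143]

query (0,0) [L1,L2] — begin 0,0,0
+L1 (α=5/7) → [790/7, 545/7, 260/7]
+L2 (α=2/5) → [4582/35, 4743/35, 4308/35]
= [131, 136, 123]

query (1,0) [L1,L2] — begin 0,0,0
after L1 α=1/2: [43/2, 235/2, 100]
after L2 α=1/2: [307/4, 561/4, 81]
= [77, 140, 81]

(0,1) stack=L1,L3; from [0,0,0]:
after L1 α=1/2: [51, 119, 105]
after L3 α=1/6: [365/6, 111, 98]
→ [61, 111, 98]

at x=0,y=2 over L1,L3:
after L1 α=3/4: [381/2, 15/2, 465/4]
after L3 α=3/4: [1209/8, 1515/8, 1833/16]
= [151, 189, 115]

query (0,3) [L1,L3] — begin 0,0,0
after L1 α=3/4: [603/4, 267/2, 399/4]
after L3 α=1/2: [1299/8, 269/4, 1031/8]
rounded: [162, 67, 129]

(0,1) stack=L1,L3,L4; from [0,0,0]:
L1 α=1/2: [51, 119, 105]
L3 α=1/6: [365/6, 111, 98]
L4 α=2/3: [1565/18, 203/3, 580/3]
= [87, 68, 193]

at x=1,y=0 over L1,L3,L4:
after L1 α=1/2: [43/2, 235/2, 100]
after L3 α=1/4: [531/8, 959/8, 98]
after L4 α=1/8: [4789/64, 7249/64, 441/4]
rounded: [75, 113, 110]

query (0,3) [L1,L3,L5,L6] — begin 0,0,0
after L1 α=3/4: [603/4, 267/2, 399/4]
after L3 α=1/2: [1299/8, 269/4, 1031/8]
after L5 α=0: [1299/8, 269/4, 1031/8]
after L6 α=1/3: [669/4, 479/6, 601/4]
rounded: [167, 80, 150]

at x=0,y=0 over L1,L3,L5,L6,L7:
L1 α=5/7: [790/7, 545/7, 260/7]
L3 α=1/5: [3748/35, 681/7, 2132/35]
L5 α=2/7: [4910/49, 4959/49, 5184/49]
L6 α=2/7: [36310/343, 29009/343, 40032/343]
L7 α=3/4: [45607/343, 160721/1372, 174831/1372]
rounded: [133, 117, 127]


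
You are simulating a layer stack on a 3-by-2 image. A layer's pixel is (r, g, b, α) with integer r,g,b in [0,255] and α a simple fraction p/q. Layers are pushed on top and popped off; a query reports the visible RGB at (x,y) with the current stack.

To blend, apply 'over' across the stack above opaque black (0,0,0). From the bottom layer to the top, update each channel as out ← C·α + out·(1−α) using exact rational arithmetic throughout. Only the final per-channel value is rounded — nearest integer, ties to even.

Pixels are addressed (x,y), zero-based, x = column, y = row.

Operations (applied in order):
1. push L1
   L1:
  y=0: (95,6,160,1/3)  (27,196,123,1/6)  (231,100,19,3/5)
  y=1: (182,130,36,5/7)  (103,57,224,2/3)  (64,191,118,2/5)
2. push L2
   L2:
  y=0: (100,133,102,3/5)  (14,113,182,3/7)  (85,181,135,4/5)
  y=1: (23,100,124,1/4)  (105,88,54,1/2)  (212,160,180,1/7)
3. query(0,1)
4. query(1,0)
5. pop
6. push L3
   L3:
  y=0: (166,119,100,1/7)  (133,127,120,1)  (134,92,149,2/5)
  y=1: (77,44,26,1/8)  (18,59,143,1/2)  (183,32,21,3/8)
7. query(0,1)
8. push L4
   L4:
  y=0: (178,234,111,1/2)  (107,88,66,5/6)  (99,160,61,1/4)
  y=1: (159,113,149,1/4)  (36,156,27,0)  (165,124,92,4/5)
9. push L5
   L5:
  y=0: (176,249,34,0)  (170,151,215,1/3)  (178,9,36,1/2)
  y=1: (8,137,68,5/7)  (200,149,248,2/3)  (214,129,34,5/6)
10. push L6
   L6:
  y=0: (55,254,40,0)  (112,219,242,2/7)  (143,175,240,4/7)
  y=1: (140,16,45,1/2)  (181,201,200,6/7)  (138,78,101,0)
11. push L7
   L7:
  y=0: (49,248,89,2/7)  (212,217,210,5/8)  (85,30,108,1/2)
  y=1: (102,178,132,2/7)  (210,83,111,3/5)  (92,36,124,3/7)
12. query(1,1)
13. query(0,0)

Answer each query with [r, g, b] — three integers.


at x=0,y=1 over L1,L2:
after L1 α=5/7: [130, 650/7, 180/7]
after L2 α=1/4: [413/4, 1325/14, 352/7]
= [103, 95, 50]

(1,0) stack=L1,L2; from [0,0,0]:
after L1 α=1/6: [9/2, 98/3, 41/2]
after L2 α=3/7: [60/7, 1409/21, 628/7]
= [9, 67, 90]

query (0,1) [L1,L3] — begin 0,0,0
L1 α=5/7: [130, 650/7, 180/7]
L3 α=1/8: [987/8, 347/4, 103/4]
= [123, 87, 26]

query (1,1) [L1,L3,L4,L5,L6,L7] — begin 0,0,0
L1 α=2/3: [206/3, 38, 448/3]
L3 α=1/2: [130/3, 97/2, 877/6]
L4 α=0: [130/3, 97/2, 877/6]
L5 α=2/3: [1330/9, 231/2, 3853/18]
L6 α=6/7: [11104/63, 2643/14, 25453/126]
L7 α=3/5: [61898/315, 4386/35, 46432/315]
→ [197, 125, 147]

(0,0) stack=L1,L3,L4,L5,L6,L7; from [0,0,0]:
+L1 (α=1/3) → [95/3, 2, 160/3]
+L3 (α=1/7) → [356/7, 131/7, 60]
+L4 (α=1/2) → [801/7, 1769/14, 171/2]
+L5 (α=0) → [801/7, 1769/14, 171/2]
+L6 (α=0) → [801/7, 1769/14, 171/2]
+L7 (α=2/7) → [4691/49, 15789/98, 173/2]
rounded: [96, 161, 86]


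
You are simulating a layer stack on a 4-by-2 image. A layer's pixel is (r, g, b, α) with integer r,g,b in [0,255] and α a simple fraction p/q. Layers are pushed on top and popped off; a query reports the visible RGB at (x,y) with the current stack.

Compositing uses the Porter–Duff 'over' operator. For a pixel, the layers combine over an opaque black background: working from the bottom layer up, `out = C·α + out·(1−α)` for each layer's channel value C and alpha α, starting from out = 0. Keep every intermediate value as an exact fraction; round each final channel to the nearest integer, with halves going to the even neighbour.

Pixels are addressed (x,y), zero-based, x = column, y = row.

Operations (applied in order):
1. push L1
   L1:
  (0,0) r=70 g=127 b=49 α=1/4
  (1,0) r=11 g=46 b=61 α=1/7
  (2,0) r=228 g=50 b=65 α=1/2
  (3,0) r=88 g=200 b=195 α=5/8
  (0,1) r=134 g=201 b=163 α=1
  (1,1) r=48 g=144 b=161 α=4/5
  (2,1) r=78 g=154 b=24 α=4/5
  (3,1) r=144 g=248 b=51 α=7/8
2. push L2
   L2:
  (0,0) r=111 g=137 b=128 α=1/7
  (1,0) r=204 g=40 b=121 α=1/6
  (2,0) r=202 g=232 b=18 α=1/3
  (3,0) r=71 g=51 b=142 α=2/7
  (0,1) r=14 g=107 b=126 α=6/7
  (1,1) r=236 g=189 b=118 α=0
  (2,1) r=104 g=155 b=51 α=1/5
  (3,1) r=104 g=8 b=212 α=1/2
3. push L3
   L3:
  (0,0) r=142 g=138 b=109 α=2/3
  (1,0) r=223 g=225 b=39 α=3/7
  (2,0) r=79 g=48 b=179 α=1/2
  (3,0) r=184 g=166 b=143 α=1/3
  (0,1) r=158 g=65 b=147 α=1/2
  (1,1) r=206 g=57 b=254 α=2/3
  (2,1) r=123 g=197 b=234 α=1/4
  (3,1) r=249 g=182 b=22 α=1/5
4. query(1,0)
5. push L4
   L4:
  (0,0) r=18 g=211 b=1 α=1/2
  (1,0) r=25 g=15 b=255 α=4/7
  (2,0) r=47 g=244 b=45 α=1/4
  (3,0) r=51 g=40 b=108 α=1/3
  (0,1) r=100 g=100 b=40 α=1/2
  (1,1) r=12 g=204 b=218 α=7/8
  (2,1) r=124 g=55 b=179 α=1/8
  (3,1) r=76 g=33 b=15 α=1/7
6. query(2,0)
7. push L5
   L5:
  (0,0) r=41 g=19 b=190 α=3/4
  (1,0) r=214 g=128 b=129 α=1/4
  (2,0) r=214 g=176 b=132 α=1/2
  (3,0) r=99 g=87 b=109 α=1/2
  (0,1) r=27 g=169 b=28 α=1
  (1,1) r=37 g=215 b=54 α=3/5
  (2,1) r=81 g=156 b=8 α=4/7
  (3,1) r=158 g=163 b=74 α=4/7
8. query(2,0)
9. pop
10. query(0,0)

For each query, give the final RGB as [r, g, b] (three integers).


query (1,0) [L1,L2,L3] — begin 0,0,0
+L1 (α=1/7) → [11/7, 46/7, 61/7]
+L2 (α=1/6) → [1483/42, 85/7, 192/7]
+L3 (α=3/7) → [17015/147, 5065/49, 1587/49]
rounded: [116, 103, 32]

query (2,0) [L1,L2,L3,L4] — begin 0,0,0
after L1 α=1/2: [114, 25, 65/2]
after L2 α=1/3: [430/3, 94, 83/3]
after L3 α=1/2: [667/6, 71, 310/3]
after L4 α=1/4: [761/8, 457/4, 355/4]
= [95, 114, 89]

at x=2,y=0 over L1,L2,L3,L4,L5:
L1 α=1/2: [114, 25, 65/2]
L2 α=1/3: [430/3, 94, 83/3]
L3 α=1/2: [667/6, 71, 310/3]
L4 α=1/4: [761/8, 457/4, 355/4]
L5 α=1/2: [2473/16, 1161/8, 883/8]
→ [155, 145, 110]

(0,0) stack=L1,L2,L3,L4; from [0,0,0]:
+L1 (α=1/4) → [35/2, 127/4, 49/4]
+L2 (α=1/7) → [216/7, 655/14, 403/14]
+L3 (α=2/3) → [2204/21, 4519/42, 3455/42]
+L4 (α=1/2) → [1291/21, 13381/84, 3497/84]
rounded: [61, 159, 42]


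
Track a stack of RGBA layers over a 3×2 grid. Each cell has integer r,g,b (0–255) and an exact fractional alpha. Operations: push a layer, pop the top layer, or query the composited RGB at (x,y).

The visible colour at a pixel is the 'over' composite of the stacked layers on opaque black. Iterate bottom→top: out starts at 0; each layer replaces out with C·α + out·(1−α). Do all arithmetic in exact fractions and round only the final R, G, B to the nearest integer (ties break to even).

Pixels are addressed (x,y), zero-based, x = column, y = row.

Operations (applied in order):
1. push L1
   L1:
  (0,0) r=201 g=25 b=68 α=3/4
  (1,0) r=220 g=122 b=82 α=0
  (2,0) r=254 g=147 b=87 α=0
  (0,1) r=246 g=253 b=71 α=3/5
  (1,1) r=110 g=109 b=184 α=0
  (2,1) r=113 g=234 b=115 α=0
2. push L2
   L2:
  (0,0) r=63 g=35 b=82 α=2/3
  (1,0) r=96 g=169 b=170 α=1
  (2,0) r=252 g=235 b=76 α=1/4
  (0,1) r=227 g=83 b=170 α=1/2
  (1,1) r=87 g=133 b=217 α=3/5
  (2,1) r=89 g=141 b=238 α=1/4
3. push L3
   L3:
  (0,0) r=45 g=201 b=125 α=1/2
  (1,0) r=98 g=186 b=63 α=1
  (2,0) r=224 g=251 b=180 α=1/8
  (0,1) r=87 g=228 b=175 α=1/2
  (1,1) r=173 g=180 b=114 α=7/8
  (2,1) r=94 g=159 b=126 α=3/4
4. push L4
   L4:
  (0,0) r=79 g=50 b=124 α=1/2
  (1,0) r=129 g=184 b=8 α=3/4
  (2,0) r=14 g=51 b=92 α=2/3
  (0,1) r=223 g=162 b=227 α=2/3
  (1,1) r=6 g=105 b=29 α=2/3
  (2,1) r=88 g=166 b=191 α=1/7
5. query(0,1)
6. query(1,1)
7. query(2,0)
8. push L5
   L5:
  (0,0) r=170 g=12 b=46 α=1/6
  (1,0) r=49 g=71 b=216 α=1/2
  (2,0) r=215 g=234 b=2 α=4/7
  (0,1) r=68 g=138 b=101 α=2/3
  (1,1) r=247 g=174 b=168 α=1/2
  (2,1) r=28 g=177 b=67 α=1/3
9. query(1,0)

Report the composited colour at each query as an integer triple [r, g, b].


query (0,1) [L1,L2,L3,L4] — begin 0,0,0
+L1 (α=3/5) → [738/5, 759/5, 213/5]
+L2 (α=1/2) → [1873/10, 587/5, 1063/10]
+L3 (α=1/2) → [2743/20, 1727/10, 2813/20]
+L4 (α=2/3) → [11663/60, 4967/30, 11893/60]
= [194, 166, 198]

query (1,1) [L1,L2,L3,L4] — begin 0,0,0
+L1 (α=0) → [0, 0, 0]
+L2 (α=3/5) → [261/5, 399/5, 651/5]
+L3 (α=7/8) → [1579/10, 6699/40, 4641/40]
+L4 (α=2/3) → [1699/30, 5033/40, 6961/120]
→ [57, 126, 58]

query (2,0) [L1,L2,L3,L4] — begin 0,0,0
L1 α=0: [0, 0, 0]
L2 α=1/4: [63, 235/4, 19]
L3 α=1/8: [665/8, 2649/32, 313/8]
L4 α=2/3: [889/24, 1971/32, 595/8]
= [37, 62, 74]

(1,0) stack=L1,L2,L3,L4,L5; from [0,0,0]:
L1 α=0: [0, 0, 0]
L2 α=1: [96, 169, 170]
L3 α=1: [98, 186, 63]
L4 α=3/4: [485/4, 369/2, 87/4]
L5 α=1/2: [681/8, 511/4, 951/8]
→ [85, 128, 119]


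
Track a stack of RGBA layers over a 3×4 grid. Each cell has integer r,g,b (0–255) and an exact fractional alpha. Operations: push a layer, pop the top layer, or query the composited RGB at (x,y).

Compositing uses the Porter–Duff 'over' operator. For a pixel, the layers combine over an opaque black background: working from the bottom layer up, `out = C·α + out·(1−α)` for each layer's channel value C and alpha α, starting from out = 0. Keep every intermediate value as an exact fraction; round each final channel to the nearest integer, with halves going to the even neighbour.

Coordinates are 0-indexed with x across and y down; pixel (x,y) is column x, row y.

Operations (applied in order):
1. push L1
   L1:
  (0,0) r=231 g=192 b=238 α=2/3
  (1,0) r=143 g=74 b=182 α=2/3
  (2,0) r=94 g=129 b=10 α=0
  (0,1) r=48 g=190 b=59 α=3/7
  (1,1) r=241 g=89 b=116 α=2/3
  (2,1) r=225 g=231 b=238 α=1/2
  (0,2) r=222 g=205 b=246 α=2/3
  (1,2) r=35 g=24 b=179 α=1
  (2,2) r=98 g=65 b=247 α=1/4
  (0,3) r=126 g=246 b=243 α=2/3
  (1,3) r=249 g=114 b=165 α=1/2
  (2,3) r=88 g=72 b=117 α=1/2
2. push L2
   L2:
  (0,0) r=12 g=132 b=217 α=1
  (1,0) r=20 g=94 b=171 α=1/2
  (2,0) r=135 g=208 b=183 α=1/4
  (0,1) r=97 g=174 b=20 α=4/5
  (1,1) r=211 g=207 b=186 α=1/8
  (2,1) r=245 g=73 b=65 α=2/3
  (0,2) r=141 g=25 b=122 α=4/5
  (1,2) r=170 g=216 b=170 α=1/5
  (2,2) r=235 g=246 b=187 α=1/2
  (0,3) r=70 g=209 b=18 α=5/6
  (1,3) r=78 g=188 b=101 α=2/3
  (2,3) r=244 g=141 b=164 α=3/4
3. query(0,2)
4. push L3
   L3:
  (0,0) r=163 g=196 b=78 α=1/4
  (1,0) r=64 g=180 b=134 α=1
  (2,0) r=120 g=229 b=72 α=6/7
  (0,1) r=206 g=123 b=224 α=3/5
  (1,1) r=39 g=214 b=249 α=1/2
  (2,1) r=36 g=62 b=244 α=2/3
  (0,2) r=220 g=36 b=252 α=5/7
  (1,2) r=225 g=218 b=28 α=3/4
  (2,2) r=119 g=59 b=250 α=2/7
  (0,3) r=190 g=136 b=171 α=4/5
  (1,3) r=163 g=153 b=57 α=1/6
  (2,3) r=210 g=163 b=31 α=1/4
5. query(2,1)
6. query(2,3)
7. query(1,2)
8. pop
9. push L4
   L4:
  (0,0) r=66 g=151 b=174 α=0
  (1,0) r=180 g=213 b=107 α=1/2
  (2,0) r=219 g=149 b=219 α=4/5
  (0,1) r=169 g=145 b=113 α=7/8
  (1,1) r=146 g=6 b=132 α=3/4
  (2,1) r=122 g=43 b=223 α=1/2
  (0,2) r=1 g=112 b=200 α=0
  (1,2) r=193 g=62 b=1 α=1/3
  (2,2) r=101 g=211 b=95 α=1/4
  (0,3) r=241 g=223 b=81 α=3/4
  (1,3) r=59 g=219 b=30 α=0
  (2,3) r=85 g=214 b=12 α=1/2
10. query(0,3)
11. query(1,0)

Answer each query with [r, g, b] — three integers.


query (0,2) [L1,L2] — begin 0,0,0
after L1 α=2/3: [148, 410/3, 164]
after L2 α=4/5: [712/5, 142/3, 652/5]
= [142, 47, 130]

at x=2,y=1 over L1,L2,L3:
after L1 α=1/2: [225/2, 231/2, 119]
after L2 α=2/3: [1205/6, 523/6, 83]
after L3 α=2/3: [1637/18, 1267/18, 571/3]
→ [91, 70, 190]

(2,3) stack=L1,L2,L3; from [0,0,0]:
after L1 α=1/2: [44, 36, 117/2]
after L2 α=3/4: [194, 459/4, 1101/8]
after L3 α=1/4: [198, 2029/16, 3551/32]
rounded: [198, 127, 111]

(1,2) stack=L1,L2,L3; from [0,0,0]:
+L1 (α=1) → [35, 24, 179]
+L2 (α=1/5) → [62, 312/5, 886/5]
+L3 (α=3/4) → [737/4, 1791/10, 653/10]
→ [184, 179, 65]

query (0,3) [L1,L2,L4] — begin 0,0,0
after L1 α=2/3: [84, 164, 162]
after L2 α=5/6: [217/3, 403/2, 42]
after L4 α=3/4: [1193/6, 1741/8, 285/4]
= [199, 218, 71]

(1,0) stack=L1,L2,L4; from [0,0,0]:
+L1 (α=2/3) → [286/3, 148/3, 364/3]
+L2 (α=1/2) → [173/3, 215/3, 877/6]
+L4 (α=1/2) → [713/6, 427/3, 1519/12]
= [119, 142, 127]


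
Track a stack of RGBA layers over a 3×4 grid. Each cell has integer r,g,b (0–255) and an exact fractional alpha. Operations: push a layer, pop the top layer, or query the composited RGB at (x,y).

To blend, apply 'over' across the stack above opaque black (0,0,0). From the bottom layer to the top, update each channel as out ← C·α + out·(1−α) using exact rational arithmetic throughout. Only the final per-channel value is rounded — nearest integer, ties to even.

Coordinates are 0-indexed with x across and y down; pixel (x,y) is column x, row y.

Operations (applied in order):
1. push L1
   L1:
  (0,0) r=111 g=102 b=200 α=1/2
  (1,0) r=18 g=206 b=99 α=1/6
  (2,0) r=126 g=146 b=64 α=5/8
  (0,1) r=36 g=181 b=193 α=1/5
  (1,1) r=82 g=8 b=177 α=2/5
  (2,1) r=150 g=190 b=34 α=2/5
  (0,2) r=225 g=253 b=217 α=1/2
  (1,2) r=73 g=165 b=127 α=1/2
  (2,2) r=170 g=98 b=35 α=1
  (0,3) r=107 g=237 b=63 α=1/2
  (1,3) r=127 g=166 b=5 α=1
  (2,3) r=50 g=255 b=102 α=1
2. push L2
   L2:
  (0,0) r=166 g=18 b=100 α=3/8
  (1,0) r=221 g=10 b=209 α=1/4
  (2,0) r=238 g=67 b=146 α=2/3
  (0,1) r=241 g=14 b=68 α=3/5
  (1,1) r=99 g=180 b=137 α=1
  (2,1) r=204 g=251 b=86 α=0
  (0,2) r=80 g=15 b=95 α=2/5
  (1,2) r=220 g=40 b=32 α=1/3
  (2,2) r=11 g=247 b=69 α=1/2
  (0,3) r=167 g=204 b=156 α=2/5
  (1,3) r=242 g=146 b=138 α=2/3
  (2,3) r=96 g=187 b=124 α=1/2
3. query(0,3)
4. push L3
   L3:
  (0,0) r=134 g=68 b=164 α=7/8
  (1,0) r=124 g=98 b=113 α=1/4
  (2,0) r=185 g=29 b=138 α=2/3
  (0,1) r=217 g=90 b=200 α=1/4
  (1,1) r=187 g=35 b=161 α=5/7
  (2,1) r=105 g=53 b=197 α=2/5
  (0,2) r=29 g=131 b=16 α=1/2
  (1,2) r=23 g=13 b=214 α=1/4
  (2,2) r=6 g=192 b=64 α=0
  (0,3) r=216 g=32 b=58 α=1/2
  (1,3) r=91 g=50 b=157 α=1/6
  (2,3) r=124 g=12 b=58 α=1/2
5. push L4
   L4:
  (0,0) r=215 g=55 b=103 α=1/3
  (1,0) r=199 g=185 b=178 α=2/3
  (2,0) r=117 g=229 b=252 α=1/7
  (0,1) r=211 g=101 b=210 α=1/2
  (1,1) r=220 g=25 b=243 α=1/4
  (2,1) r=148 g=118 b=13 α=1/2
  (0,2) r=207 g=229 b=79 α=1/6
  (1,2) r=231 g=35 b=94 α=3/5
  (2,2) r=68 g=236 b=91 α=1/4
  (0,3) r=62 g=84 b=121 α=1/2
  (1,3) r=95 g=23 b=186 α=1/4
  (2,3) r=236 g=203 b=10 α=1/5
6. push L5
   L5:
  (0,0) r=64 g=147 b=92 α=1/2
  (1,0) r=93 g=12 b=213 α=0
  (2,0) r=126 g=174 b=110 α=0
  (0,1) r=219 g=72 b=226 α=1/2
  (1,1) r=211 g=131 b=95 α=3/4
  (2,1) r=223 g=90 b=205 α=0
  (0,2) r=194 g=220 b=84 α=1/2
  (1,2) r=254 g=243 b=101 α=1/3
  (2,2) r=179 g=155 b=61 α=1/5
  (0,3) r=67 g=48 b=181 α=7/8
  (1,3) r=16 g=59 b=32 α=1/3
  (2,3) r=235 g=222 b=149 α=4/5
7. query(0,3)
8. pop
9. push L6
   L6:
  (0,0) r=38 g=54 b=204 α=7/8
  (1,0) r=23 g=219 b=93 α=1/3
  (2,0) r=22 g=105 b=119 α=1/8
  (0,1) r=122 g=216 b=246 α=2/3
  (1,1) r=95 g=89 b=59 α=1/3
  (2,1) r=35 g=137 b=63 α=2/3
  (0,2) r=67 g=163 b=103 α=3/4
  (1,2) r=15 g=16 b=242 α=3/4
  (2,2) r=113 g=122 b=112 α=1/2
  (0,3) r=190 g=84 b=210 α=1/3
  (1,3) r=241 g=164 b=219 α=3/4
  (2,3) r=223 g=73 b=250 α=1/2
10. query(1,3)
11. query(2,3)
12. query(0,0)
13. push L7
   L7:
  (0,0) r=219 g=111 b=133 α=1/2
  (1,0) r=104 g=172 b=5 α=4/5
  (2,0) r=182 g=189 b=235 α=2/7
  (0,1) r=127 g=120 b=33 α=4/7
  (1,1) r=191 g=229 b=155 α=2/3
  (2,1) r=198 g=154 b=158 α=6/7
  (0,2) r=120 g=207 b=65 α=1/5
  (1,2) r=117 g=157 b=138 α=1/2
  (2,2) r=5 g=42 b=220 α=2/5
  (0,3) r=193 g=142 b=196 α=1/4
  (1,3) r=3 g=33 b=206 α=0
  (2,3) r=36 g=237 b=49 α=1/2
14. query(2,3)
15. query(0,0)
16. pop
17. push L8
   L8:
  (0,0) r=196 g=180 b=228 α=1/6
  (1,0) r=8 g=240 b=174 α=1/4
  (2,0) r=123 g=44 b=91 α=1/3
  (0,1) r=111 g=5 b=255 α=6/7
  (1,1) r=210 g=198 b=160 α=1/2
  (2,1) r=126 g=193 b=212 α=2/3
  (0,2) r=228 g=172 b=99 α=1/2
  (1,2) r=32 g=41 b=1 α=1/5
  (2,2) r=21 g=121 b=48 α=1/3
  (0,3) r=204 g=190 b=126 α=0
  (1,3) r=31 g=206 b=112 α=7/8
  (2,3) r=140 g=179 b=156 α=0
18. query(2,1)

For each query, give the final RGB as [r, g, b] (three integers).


(0,3) stack=L1,L2; from [0,0,0]:
after L1 α=1/2: [107/2, 237/2, 63/2]
after L2 α=2/5: [989/10, 1527/10, 813/10]
rounded: [99, 153, 81]

query (0,3) [L1,L2,L3,L4,L5] — begin 0,0,0
L1 α=1/2: [107/2, 237/2, 63/2]
L2 α=2/5: [989/10, 1527/10, 813/10]
L3 α=1/2: [3149/20, 1847/20, 1393/20]
L4 α=1/2: [4389/40, 3527/40, 3813/40]
L5 α=7/8: [23149/320, 16967/320, 54493/320]
= [72, 53, 170]

at x=1,y=3 over L1,L2,L3,L4,L6:
after L1 α=1: [127, 166, 5]
after L2 α=2/3: [611/3, 458/3, 281/3]
after L3 α=1/6: [1664/9, 1220/9, 938/9]
after L4 α=1/4: [1949/12, 1289/12, 374/3]
after L6 α=3/4: [10625/48, 7193/48, 2345/12]
= [221, 150, 195]

at x=2,y=3 over L1,L2,L3,L4,L6:
after L1 α=1: [50, 255, 102]
after L2 α=1/2: [73, 221, 113]
after L3 α=1/2: [197/2, 233/2, 171/2]
after L4 α=1/5: [126, 669/5, 352/5]
after L6 α=1/2: [349/2, 517/5, 801/5]
= [174, 103, 160]

query (0,0) [L1,L2,L3,L4,L6] — begin 0,0,0
L1 α=1/2: [111/2, 51, 100]
L2 α=3/8: [1551/16, 309/8, 100]
L3 α=7/8: [16559/128, 4117/64, 156]
L4 α=1/3: [30319/192, 1959/32, 415/3]
L6 α=7/8: [81391/1536, 14055/256, 4699/24]
= [53, 55, 196]

at x=2,y=3 over L1,L2,L3,L4,L6,L7:
+L1 (α=1) → [50, 255, 102]
+L2 (α=1/2) → [73, 221, 113]
+L3 (α=1/2) → [197/2, 233/2, 171/2]
+L4 (α=1/5) → [126, 669/5, 352/5]
+L6 (α=1/2) → [349/2, 517/5, 801/5]
+L7 (α=1/2) → [421/4, 851/5, 523/5]
→ [105, 170, 105]

(0,0) stack=L1,L2,L3,L4,L6,L7; from [0,0,0]:
after L1 α=1/2: [111/2, 51, 100]
after L2 α=3/8: [1551/16, 309/8, 100]
after L3 α=7/8: [16559/128, 4117/64, 156]
after L4 α=1/3: [30319/192, 1959/32, 415/3]
after L6 α=7/8: [81391/1536, 14055/256, 4699/24]
after L7 α=1/2: [417775/3072, 42471/512, 7891/48]
= [136, 83, 164]

at x=2,y=1 over L1,L2,L3,L4,L6,L8:
L1 α=2/5: [60, 76, 68/5]
L2 α=0: [60, 76, 68/5]
L3 α=2/5: [78, 334/5, 2174/25]
L4 α=1/2: [113, 462/5, 2499/50]
L6 α=2/3: [61, 1832/15, 2933/50]
L8 α=2/3: [313/3, 7622/45, 24133/150]
rounded: [104, 169, 161]


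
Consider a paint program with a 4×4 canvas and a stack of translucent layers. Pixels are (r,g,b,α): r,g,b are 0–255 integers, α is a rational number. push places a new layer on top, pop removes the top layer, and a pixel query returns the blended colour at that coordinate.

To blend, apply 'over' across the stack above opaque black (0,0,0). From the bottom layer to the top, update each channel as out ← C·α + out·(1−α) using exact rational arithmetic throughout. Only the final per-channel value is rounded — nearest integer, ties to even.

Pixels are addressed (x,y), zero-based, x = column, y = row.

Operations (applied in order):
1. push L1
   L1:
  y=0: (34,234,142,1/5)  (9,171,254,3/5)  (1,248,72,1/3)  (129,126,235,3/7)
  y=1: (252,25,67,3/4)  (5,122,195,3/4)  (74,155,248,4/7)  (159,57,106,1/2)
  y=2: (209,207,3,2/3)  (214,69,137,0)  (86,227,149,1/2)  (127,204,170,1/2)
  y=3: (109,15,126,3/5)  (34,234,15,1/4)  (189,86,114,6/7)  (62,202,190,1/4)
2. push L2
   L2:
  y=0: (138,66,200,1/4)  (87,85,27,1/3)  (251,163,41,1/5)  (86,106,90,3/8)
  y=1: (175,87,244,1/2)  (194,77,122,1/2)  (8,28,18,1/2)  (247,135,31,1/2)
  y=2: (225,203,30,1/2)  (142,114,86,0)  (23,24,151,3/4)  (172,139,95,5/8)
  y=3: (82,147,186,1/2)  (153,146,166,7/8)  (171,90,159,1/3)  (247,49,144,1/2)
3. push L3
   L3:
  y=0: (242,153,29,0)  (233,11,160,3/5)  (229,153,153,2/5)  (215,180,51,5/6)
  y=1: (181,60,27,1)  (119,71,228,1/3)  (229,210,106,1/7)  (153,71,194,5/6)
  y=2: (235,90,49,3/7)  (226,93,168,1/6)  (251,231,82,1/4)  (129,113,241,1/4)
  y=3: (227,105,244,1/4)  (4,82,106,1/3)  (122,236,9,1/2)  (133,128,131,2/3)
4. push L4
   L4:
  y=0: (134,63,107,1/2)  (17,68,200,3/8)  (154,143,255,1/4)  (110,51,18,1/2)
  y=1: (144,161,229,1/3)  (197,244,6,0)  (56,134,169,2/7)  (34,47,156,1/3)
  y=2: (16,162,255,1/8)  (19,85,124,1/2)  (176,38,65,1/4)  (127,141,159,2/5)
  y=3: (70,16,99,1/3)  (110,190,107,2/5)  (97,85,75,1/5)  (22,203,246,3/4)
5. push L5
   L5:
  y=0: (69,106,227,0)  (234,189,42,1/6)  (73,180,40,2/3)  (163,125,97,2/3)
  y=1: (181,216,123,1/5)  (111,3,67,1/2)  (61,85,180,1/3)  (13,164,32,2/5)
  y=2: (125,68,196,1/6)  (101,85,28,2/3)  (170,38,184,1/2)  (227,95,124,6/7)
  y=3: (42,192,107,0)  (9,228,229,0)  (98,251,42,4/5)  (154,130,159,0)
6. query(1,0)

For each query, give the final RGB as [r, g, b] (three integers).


(1,0) stack=L1,L2,L3,L4,L5; from [0,0,0]:
+L1 (α=3/5) → [27/5, 513/5, 762/5]
+L2 (α=1/3) → [163/5, 1451/15, 553/5]
+L3 (α=3/5) → [3821/25, 3397/75, 3506/25]
+L4 (α=3/8) → [1019/10, 6457/120, 3253/20]
+L5 (α=1/6) → [1487/12, 10993/144, 3421/24]
→ [124, 76, 143]


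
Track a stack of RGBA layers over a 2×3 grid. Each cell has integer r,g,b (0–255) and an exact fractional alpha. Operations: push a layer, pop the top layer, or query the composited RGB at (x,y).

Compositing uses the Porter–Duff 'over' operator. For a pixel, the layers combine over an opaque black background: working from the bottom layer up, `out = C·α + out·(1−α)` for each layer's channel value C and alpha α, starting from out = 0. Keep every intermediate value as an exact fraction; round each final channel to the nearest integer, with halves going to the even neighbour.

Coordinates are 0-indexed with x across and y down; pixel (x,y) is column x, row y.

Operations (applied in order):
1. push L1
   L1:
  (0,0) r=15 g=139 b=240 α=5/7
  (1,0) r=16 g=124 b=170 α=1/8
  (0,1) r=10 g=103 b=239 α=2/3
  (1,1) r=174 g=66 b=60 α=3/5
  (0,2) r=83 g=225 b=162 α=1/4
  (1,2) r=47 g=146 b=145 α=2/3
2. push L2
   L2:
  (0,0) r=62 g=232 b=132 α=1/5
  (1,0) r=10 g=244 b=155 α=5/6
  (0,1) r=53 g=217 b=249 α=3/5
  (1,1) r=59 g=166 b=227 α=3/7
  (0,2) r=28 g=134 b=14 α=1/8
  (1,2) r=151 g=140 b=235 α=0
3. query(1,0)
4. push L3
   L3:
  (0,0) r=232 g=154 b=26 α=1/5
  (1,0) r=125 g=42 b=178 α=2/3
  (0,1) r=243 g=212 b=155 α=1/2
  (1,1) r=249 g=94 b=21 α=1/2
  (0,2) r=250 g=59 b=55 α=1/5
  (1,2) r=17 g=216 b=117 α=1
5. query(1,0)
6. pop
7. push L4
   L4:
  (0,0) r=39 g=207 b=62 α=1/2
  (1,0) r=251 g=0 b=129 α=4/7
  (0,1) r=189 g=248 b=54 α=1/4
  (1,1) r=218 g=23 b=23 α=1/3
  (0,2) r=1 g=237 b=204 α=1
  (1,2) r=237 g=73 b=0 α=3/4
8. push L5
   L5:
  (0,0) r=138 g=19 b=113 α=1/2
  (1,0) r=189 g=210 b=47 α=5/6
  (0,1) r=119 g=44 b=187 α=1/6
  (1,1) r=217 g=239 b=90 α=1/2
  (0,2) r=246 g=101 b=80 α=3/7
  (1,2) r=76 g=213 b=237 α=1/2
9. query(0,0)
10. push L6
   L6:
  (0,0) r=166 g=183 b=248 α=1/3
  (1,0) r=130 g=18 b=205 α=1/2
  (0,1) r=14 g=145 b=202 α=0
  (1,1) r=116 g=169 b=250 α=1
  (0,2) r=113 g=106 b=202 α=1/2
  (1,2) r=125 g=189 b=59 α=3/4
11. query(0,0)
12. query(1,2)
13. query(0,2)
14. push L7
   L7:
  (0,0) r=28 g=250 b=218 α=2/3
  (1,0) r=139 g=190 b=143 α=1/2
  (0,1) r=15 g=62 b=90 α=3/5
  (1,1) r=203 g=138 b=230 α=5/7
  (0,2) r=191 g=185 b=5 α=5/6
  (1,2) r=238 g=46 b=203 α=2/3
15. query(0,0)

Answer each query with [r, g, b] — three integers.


query (1,0) [L1,L2] — begin 0,0,0
after L1 α=1/8: [2, 31/2, 85/4]
after L2 α=5/6: [26/3, 2471/12, 3185/24]
rounded: [9, 206, 133]

at x=1,y=0 over L1,L2,L3:
+L1 (α=1/8) → [2, 31/2, 85/4]
+L2 (α=5/6) → [26/3, 2471/12, 3185/24]
+L3 (α=2/3) → [776/9, 3479/36, 11729/72]
→ [86, 97, 163]

(0,0) stack=L1,L2,L4,L5; from [0,0,0]:
after L1 α=5/7: [75/7, 695/7, 1200/7]
after L2 α=1/5: [734/35, 4404/35, 5724/35]
after L4 α=1/2: [2099/70, 11649/70, 3947/35]
after L5 α=1/2: [11759/140, 12979/140, 3951/35]
→ [84, 93, 113]

at x=0,y=0 over L1,L2,L4,L5,L6:
L1 α=5/7: [75/7, 695/7, 1200/7]
L2 α=1/5: [734/35, 4404/35, 5724/35]
L4 α=1/2: [2099/70, 11649/70, 3947/35]
L5 α=1/2: [11759/140, 12979/140, 3951/35]
L6 α=1/3: [7793/70, 25789/210, 16582/105]
= [111, 123, 158]

query (1,2) [L1,L2,L4,L5,L6] — begin 0,0,0
+L1 (α=2/3) → [94/3, 292/3, 290/3]
+L2 (α=0) → [94/3, 292/3, 290/3]
+L4 (α=3/4) → [2227/12, 949/12, 145/6]
+L5 (α=1/2) → [3139/24, 3505/24, 1567/12]
+L6 (α=3/4) → [12139/96, 17113/96, 3691/48]
→ [126, 178, 77]

query (0,2) [L1,L2,L4,L5,L6] — begin 0,0,0
L1 α=1/4: [83/4, 225/4, 81/2]
L2 α=1/8: [693/32, 2111/32, 595/16]
L4 α=1: [1, 237, 204]
L5 α=3/7: [106, 1251/7, 1056/7]
L6 α=1/2: [219/2, 1993/14, 1235/7]
→ [110, 142, 176]

(0,0) stack=L1,L2,L4,L5,L6,L7; from [0,0,0]:
+L1 (α=5/7) → [75/7, 695/7, 1200/7]
+L2 (α=1/5) → [734/35, 4404/35, 5724/35]
+L4 (α=1/2) → [2099/70, 11649/70, 3947/35]
+L5 (α=1/2) → [11759/140, 12979/140, 3951/35]
+L6 (α=1/3) → [7793/70, 25789/210, 16582/105]
+L7 (α=2/3) → [11713/210, 130789/630, 62362/315]
rounded: [56, 208, 198]


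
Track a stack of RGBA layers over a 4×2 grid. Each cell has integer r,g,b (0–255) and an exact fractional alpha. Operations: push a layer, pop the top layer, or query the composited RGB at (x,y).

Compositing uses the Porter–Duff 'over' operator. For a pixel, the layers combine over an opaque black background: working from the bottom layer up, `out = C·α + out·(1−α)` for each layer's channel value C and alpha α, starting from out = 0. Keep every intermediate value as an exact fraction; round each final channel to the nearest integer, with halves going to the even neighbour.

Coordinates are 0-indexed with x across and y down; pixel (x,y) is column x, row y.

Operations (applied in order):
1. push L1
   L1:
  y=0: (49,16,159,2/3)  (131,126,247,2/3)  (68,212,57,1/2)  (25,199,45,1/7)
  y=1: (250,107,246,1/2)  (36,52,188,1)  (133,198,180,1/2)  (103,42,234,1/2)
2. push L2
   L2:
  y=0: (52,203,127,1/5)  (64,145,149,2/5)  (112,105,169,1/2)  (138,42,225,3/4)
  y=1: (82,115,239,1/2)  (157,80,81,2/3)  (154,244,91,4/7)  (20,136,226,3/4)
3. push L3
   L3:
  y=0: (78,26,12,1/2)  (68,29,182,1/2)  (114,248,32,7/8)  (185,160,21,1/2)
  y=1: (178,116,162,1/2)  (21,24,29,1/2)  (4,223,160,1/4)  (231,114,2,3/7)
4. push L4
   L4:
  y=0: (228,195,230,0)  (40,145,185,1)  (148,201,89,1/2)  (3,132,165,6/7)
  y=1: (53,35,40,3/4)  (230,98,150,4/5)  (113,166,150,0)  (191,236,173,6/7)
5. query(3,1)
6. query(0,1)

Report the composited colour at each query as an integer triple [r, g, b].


at x=3,y=1 over L1,L2,L3,L4:
L1 α=1/2: [103/2, 21, 117]
L2 α=3/4: [223/8, 429/4, 795/4]
L3 α=3/7: [1609/14, 771/7, 801/7]
L4 α=6/7: [17653/98, 10683/49, 8067/49]
→ [180, 218, 165]

query (0,1) [L1,L2,L3,L4] — begin 0,0,0
L1 α=1/2: [125, 107/2, 123]
L2 α=1/2: [207/2, 337/4, 181]
L3 α=1/2: [563/4, 801/8, 343/2]
L4 α=3/4: [1199/16, 1641/32, 583/8]
rounded: [75, 51, 73]


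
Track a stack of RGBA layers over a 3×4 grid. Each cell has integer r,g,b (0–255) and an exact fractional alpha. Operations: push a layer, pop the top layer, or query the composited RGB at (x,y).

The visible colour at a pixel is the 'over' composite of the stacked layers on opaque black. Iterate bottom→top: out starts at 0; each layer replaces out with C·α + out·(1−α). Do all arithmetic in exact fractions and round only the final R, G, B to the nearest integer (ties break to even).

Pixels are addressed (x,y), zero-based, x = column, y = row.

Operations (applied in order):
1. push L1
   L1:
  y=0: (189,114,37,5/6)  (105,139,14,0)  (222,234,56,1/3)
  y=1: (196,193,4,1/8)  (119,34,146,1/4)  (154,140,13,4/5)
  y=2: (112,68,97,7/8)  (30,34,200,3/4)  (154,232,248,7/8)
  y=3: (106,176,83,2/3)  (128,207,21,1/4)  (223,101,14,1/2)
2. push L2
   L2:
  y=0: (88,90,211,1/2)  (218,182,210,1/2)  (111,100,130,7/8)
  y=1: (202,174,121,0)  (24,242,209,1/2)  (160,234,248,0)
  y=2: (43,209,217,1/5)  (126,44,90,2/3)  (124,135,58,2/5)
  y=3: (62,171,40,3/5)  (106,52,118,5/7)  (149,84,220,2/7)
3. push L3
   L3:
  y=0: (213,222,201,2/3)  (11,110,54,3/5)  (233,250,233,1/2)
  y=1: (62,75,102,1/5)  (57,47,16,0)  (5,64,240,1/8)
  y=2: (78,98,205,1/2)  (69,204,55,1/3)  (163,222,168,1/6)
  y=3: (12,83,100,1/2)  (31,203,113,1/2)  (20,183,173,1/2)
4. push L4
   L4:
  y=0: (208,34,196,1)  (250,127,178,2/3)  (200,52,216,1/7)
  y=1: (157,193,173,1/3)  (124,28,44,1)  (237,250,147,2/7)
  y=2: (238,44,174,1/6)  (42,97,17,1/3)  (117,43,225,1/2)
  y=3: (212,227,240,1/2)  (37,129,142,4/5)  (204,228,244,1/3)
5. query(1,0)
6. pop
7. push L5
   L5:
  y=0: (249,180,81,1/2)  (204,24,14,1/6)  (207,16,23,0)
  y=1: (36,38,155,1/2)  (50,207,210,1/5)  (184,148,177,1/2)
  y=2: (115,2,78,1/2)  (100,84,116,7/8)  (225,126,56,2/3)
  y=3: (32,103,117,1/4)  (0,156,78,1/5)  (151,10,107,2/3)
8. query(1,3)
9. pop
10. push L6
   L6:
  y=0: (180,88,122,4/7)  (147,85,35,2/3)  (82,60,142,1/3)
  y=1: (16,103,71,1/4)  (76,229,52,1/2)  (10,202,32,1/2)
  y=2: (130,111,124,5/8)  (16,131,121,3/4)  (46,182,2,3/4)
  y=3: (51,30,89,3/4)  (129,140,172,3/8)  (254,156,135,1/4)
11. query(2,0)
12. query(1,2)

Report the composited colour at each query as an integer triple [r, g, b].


(1,0) stack=L1,L2,L3,L4; from [0,0,0]:
L1 α=0: [0, 0, 0]
L2 α=1/2: [109, 91, 105]
L3 α=3/5: [251/5, 512/5, 372/5]
L4 α=2/3: [917/5, 594/5, 2152/15]
= [183, 119, 143]

at x=1,y=3 over L1,L2,L3,L5:
after L1 α=1/4: [32, 207/4, 21/4]
after L2 α=5/7: [594/7, 727/14, 1201/14]
after L3 α=1/2: [811/14, 3569/28, 2783/28]
after L5 α=1/5: [1622/35, 4661/35, 3329/35]
rounded: [46, 133, 95]

query (2,0) [L1,L2,L3,L6] — begin 0,0,0
L1 α=1/3: [74, 78, 56/3]
L2 α=7/8: [851/8, 389/4, 1393/12]
L3 α=1/2: [2715/16, 1389/8, 4189/24]
L6 α=1/3: [3371/24, 543/4, 5893/36]
rounded: [140, 136, 164]

at x=1,y=2 over L1,L2,L3,L6:
after L1 α=3/4: [45/2, 51/2, 150]
after L2 α=2/3: [183/2, 227/6, 110]
after L3 α=1/3: [84, 839/9, 275/3]
after L6 α=3/4: [33, 1094/9, 341/3]
rounded: [33, 122, 114]
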